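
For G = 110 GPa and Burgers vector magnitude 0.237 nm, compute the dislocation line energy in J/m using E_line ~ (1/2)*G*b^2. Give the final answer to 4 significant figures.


E = G*b^2/2
b = 0.237 nm = 2.37e-10 m
G = 110 GPa = 1.1e+11 Pa
E = 0.5 * 1.1e+11 * (2.37e-10)^2
E = 3.089e-09 J/m


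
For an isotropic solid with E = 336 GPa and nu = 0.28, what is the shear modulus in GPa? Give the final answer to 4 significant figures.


G = E / (2*(1+nu))
G = 336 / (2*(1+0.28))
G = 131.3 GPa


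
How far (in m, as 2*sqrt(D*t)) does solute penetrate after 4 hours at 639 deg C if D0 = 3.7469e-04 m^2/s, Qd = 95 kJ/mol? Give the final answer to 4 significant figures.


Step 1: D = D0 * exp(-Qd/(R*T))
T = 912.15 K
D = 3.7469e-04 * exp(-95e3 / (8.314 * 912.15)) = 1.35913e-09 m^2/s
Step 2: L = 2*sqrt(D*t)
t = 4 h = 14400 s
L = 2*sqrt(1.35913e-09 * 14400) = 8.848e-03 m


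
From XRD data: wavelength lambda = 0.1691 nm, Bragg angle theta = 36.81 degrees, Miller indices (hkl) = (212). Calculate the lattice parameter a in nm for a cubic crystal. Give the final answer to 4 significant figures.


d = lambda / (2*sin(theta))
d = 0.1691 / (2*sin(36.81 deg))
d = 0.141113 nm
a = d * sqrt(h^2+k^2+l^2) = 0.141113 * sqrt(9)
a = 0.4233 nm


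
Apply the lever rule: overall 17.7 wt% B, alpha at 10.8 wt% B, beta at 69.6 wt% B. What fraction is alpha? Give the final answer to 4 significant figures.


f_alpha = (C_beta - C0) / (C_beta - C_alpha)
f_alpha = (69.6 - 17.7) / (69.6 - 10.8)
f_alpha = 0.8827


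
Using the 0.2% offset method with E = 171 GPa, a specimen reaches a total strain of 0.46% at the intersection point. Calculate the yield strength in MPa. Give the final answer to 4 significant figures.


Offset strain = 0.002
Elastic strain at yield = total_strain - offset = 4.6e-03 - 0.002 = 2.6e-03
sigma_y = E * elastic_strain = 171000 * 2.6e-03
sigma_y = 444.6 MPa


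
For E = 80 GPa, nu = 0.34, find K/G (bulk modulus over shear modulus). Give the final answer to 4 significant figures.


G = E / (2*(1+nu))
G = 80 / (2*(1+0.34)) = 29.8507 GPa
K = E / (3*(1-2*nu))
K = 80 / (3*(1-2*0.34)) = 83.3333 GPa
K/G = 83.3333 / 29.8507 = 2.792


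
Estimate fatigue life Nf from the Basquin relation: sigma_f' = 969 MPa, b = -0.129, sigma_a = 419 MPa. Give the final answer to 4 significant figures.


sigma_a = sigma_f' * (2*Nf)^b
2*Nf = (sigma_a / sigma_f')^(1/b)
2*Nf = (419 / 969)^(1/-0.129)
2*Nf = 664.594
Nf = 332.3 cycles


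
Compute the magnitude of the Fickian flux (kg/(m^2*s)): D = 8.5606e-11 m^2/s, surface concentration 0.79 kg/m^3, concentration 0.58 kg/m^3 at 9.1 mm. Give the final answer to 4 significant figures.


J = -D * (dC/dx) = D * (C1 - C2) / dx
J = 8.5606e-11 * (0.79 - 0.58) / 9.1e-03
J = 1.976e-09 kg/(m^2*s)


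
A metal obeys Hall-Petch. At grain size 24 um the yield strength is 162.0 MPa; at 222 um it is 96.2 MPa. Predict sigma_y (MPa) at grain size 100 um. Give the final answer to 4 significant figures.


sigma_y = sigma0 + k / sqrt(d)
1/sqrt(d1) = 1/sqrt(2.4e-05) = 204.124;  1/sqrt(d2) = 67.1156
k = (sigma1 - sigma2) / (1/sqrt(d1) - 1/sqrt(d2)) = (162.0 - 96.2) / (204.124 - 67.1156) = 0.480262 MPa*m^0.5
sigma0 = sigma1 - k/sqrt(d1) = 162.0 - 0.480262*204.124 = 63.9669 MPa
sigma_y(d3) = 63.9669 + 0.480262 / sqrt(1e-04) = 112 MPa


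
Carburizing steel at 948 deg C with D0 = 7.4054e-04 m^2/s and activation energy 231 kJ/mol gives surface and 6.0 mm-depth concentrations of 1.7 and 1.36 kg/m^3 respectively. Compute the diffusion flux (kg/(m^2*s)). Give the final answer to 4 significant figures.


Step 1: D = D0 * exp(-Qd/(R*T))
T = 948 + 273.15 = 1221.15 K
D = 7.4054e-04 * exp(-231e3 / (8.314 * 1221.15)) = 9.73142e-14 m^2/s
Step 2: J = D * (C1 - C2) / dx
J = 9.73142e-14 * (1.7 - 1.36) / 6e-03
J = 5.514e-12 kg/(m^2*s)


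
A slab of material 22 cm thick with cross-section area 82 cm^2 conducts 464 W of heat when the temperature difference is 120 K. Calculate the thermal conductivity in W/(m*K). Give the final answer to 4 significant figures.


k = Q*L / (A*dT)
L = 0.22 m, A = 8.2e-03 m^2
k = 464 * 0.22 / (8.2e-03 * 120)
k = 103.7 W/(m*K)


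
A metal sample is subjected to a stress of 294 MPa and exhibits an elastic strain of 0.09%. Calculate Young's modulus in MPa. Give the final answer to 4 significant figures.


E = sigma / epsilon
epsilon = 0.09% = 9e-04
E = 294 / 9e-04
E = 326700 MPa


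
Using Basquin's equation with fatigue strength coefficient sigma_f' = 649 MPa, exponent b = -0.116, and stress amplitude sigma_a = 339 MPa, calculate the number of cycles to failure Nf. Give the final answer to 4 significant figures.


sigma_a = sigma_f' * (2*Nf)^b
2*Nf = (sigma_a / sigma_f')^(1/b)
2*Nf = (339 / 649)^(1/-0.116)
2*Nf = 270.036
Nf = 135 cycles


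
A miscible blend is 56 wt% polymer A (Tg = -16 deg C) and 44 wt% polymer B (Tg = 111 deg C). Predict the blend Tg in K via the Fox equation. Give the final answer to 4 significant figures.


1/Tg = w1/Tg1 + w2/Tg2 (in Kelvin)
Tg1 = 257.15 K, Tg2 = 384.15 K
1/Tg = 0.56/257.15 + 0.44/384.15
Tg = 300.9 K


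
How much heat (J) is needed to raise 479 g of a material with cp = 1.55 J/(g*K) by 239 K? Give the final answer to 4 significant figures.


Q = m * cp * dT
Q = 479 * 1.55 * 239
Q = 177400 J


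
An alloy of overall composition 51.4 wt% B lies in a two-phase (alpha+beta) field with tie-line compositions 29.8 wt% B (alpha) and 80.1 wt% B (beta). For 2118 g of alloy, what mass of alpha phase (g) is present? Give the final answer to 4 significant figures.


f_alpha = (C_beta - C0) / (C_beta - C_alpha)
f_alpha = (80.1 - 51.4) / (80.1 - 29.8) = 0.570577
m_alpha = f_alpha * m_total = 0.570577 * 2118 = 1208 g


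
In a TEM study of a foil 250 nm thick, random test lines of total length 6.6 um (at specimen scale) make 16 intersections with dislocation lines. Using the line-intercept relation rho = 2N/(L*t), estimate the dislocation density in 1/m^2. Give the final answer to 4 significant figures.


rho = 2N / (L * t)
L = 6.6 um = 6.6e-06 m, t = 250 nm = 2.5e-07 m
rho = 2 * 16 / (6.6e-06 * 2.5e-07)
rho = 1.939e+13 1/m^2


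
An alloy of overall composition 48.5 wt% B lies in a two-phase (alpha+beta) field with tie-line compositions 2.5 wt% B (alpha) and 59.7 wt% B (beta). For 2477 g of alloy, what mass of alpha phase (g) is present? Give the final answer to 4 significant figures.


f_alpha = (C_beta - C0) / (C_beta - C_alpha)
f_alpha = (59.7 - 48.5) / (59.7 - 2.5) = 0.195804
m_alpha = f_alpha * m_total = 0.195804 * 2477 = 485 g


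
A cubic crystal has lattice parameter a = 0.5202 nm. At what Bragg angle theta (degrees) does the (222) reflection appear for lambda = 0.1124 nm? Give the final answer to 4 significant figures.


d = a / sqrt(h^2+k^2+l^2)
d = 0.5202 / sqrt(12) = 0.150169 nm
lambda = 2*d*sin(theta)  =>  sin(theta) = lambda / (2*d)
sin(theta) = 0.1124 / (2 * 0.150169) = 0.374246
theta = 21.98 deg


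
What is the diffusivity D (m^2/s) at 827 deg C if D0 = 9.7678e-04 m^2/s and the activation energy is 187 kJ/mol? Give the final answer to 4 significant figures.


D = D0 * exp(-Qd / (R*T))
T = 1100.15 K
D = 9.7678e-04 * exp(-187e3 / (8.314 * 1100.15))
D = 1.291e-12 m^2/s


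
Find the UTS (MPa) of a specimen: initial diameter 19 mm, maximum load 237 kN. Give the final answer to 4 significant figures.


A0 = pi*(d/2)^2 = pi*(19/2)^2 = 283.529 mm^2
UTS = F_max / A0 = 237*1000 / 283.529
UTS = 835.9 MPa


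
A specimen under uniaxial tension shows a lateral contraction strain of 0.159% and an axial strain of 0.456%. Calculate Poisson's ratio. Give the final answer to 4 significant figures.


nu = -epsilon_lat / epsilon_axial
Lateral strain is contraction (negative), so using magnitudes:
nu = 0.159 / 0.456
nu = 0.3487


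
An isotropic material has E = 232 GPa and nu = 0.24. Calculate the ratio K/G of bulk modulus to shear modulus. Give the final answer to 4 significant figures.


G = E / (2*(1+nu))
G = 232 / (2*(1+0.24)) = 93.5484 GPa
K = E / (3*(1-2*nu))
K = 232 / (3*(1-2*0.24)) = 148.718 GPa
K/G = 148.718 / 93.5484 = 1.59


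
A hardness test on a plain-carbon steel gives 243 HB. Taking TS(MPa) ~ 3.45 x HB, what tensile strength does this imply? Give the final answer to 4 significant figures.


TS (MPa) = 3.45 * HB
TS = 3.45 * 243
TS = 838.4 MPa


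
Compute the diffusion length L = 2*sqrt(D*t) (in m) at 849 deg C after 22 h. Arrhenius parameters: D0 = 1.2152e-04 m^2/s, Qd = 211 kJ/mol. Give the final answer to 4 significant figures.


Step 1: D = D0 * exp(-Qd/(R*T))
T = 1122.15 K
D = 1.2152e-04 * exp(-211e3 / (8.314 * 1122.15)) = 1.83027e-14 m^2/s
Step 2: L = 2*sqrt(D*t)
t = 22 h = 79200 s
L = 2*sqrt(1.83027e-14 * 79200) = 7.615e-05 m


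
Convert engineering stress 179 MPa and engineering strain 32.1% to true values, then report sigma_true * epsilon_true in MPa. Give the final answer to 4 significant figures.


sigma_true = sigma_eng * (1 + epsilon_eng)
sigma_true = 179 * (1 + 0.321) = 236.459 MPa
epsilon_true = ln(1 + epsilon_eng)
epsilon_true = ln(1 + 0.321) = 0.278389
sigma_true * epsilon_true = 236.459 * 0.278389 = 65.83 MPa


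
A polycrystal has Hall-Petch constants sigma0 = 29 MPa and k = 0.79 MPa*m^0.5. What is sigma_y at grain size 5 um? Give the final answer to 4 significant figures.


sigma_y = sigma0 + k / sqrt(d)
d = 5 um = 5e-06 m
sigma_y = 29 + 0.79 / sqrt(5e-06)
sigma_y = 382.3 MPa


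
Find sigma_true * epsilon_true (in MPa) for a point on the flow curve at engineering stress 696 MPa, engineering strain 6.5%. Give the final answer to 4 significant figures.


sigma_true = sigma_eng * (1 + epsilon_eng)
sigma_true = 696 * (1 + 0.065) = 741.24 MPa
epsilon_true = ln(1 + epsilon_eng)
epsilon_true = ln(1 + 0.065) = 0.0629748
sigma_true * epsilon_true = 741.24 * 0.0629748 = 46.68 MPa


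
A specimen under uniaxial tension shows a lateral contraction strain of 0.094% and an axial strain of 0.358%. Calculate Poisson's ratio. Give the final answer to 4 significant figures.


nu = -epsilon_lat / epsilon_axial
Lateral strain is contraction (negative), so using magnitudes:
nu = 0.094 / 0.358
nu = 0.2626


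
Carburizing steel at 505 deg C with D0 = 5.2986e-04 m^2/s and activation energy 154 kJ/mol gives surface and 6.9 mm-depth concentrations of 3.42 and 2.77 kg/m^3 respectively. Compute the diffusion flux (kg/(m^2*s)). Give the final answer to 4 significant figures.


Step 1: D = D0 * exp(-Qd/(R*T))
T = 505 + 273.15 = 778.15 K
D = 5.2986e-04 * exp(-154e3 / (8.314 * 778.15)) = 2.43375e-14 m^2/s
Step 2: J = D * (C1 - C2) / dx
J = 2.43375e-14 * (3.42 - 2.77) / 6.9e-03
J = 2.293e-12 kg/(m^2*s)


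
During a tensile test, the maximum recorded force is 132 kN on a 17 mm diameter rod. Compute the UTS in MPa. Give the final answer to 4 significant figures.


A0 = pi*(d/2)^2 = pi*(17/2)^2 = 226.98 mm^2
UTS = F_max / A0 = 132*1000 / 226.98
UTS = 581.5 MPa


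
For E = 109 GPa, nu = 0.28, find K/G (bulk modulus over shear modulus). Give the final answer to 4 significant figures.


G = E / (2*(1+nu))
G = 109 / (2*(1+0.28)) = 42.5781 GPa
K = E / (3*(1-2*nu))
K = 109 / (3*(1-2*0.28)) = 82.5758 GPa
K/G = 82.5758 / 42.5781 = 1.939


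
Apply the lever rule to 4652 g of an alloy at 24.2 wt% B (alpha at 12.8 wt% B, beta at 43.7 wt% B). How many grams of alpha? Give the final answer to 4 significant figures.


f_alpha = (C_beta - C0) / (C_beta - C_alpha)
f_alpha = (43.7 - 24.2) / (43.7 - 12.8) = 0.631068
m_alpha = f_alpha * m_total = 0.631068 * 4652 = 2936 g


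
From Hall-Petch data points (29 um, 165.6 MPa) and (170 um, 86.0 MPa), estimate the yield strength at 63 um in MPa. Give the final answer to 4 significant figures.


sigma_y = sigma0 + k / sqrt(d)
1/sqrt(d1) = 1/sqrt(2.9e-05) = 185.695;  1/sqrt(d2) = 76.6965
k = (sigma1 - sigma2) / (1/sqrt(d1) - 1/sqrt(d2)) = (165.6 - 86.0) / (185.695 - 76.6965) = 0.730283 MPa*m^0.5
sigma0 = sigma1 - k/sqrt(d1) = 165.6 - 0.730283*185.695 = 29.9899 MPa
sigma_y(d3) = 29.9899 + 0.730283 / sqrt(6.3e-05) = 122 MPa


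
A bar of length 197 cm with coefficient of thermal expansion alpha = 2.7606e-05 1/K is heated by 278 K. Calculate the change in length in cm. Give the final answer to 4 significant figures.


dL = L0 * alpha * dT
dL = 197 * 2.7606e-05 * 278
dL = 1.512 cm


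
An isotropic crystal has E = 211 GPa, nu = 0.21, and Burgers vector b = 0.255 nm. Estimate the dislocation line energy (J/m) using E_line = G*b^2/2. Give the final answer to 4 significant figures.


Step 1: G = E / (2*(1+nu))
G = 211 / (2*(1+0.21)) = 87.1901 GPa = 8.71901e+10 Pa
Step 2: E_line = G*b^2/2
b = 0.255 nm = 2.55e-10 m
E_line = 0.5 * 8.71901e+10 * (2.55e-10)^2 = 2.835e-09 J/m


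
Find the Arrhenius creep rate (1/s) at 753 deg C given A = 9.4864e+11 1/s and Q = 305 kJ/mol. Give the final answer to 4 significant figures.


rate = A * exp(-Q / (R*T))
T = 753 + 273.15 = 1026.15 K
rate = 9.4864e+11 * exp(-305e3 / (8.314 * 1026.15))
rate = 2.825e-04 1/s


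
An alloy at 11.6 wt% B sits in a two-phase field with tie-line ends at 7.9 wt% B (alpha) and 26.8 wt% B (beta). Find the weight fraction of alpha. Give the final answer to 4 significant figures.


f_alpha = (C_beta - C0) / (C_beta - C_alpha)
f_alpha = (26.8 - 11.6) / (26.8 - 7.9)
f_alpha = 0.8042


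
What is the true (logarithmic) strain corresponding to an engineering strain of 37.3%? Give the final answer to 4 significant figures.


epsilon_true = ln(1 + epsilon_eng)
epsilon_true = ln(1 + 0.373)
epsilon_true = 0.317


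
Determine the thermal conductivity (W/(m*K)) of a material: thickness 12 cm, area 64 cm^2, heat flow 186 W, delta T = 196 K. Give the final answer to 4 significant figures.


k = Q*L / (A*dT)
L = 0.12 m, A = 6.4e-03 m^2
k = 186 * 0.12 / (6.4e-03 * 196)
k = 17.79 W/(m*K)


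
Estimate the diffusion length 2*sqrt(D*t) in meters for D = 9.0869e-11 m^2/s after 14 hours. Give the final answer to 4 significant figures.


t = 14 hr = 50400 s
Diffusion length = 2*sqrt(D*t)
= 2*sqrt(9.0869e-11 * 50400)
= 4.28e-03 m


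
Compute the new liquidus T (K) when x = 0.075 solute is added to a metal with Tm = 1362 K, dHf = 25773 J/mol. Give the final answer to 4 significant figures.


dT = R*Tm^2*x / dHf
dT = 8.314 * 1362^2 * 0.075 / 25773
dT = 44.8808 K
T_new = 1362 - 44.8808 = 1317 K


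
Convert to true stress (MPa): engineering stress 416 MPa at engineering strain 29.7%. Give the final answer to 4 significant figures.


sigma_true = sigma_eng * (1 + epsilon_eng)
sigma_true = 416 * (1 + 0.297)
sigma_true = 539.6 MPa


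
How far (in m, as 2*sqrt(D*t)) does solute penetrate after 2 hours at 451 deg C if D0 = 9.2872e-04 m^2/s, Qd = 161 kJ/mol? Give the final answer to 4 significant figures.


Step 1: D = D0 * exp(-Qd/(R*T))
T = 724.15 K
D = 9.2872e-04 * exp(-161e3 / (8.314 * 724.15)) = 2.26025e-15 m^2/s
Step 2: L = 2*sqrt(D*t)
t = 2 h = 7200 s
L = 2*sqrt(2.26025e-15 * 7200) = 8.068e-06 m


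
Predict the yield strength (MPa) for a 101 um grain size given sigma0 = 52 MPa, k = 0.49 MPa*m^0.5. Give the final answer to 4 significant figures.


sigma_y = sigma0 + k / sqrt(d)
d = 101 um = 1.01e-04 m
sigma_y = 52 + 0.49 / sqrt(1.01e-04)
sigma_y = 100.8 MPa


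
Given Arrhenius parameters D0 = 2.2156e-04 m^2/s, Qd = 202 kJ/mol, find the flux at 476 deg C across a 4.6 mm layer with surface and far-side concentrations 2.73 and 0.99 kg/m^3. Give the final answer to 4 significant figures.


Step 1: D = D0 * exp(-Qd/(R*T))
T = 476 + 273.15 = 749.15 K
D = 2.2156e-04 * exp(-202e3 / (8.314 * 749.15)) = 1.82176e-18 m^2/s
Step 2: J = D * (C1 - C2) / dx
J = 1.82176e-18 * (2.73 - 0.99) / 4.6e-03
J = 6.891e-16 kg/(m^2*s)


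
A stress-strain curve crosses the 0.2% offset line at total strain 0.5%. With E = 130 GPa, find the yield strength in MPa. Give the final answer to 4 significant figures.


Offset strain = 0.002
Elastic strain at yield = total_strain - offset = 5e-03 - 0.002 = 3e-03
sigma_y = E * elastic_strain = 130000 * 3e-03
sigma_y = 390 MPa


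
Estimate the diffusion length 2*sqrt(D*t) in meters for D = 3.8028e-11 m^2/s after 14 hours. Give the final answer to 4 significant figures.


t = 14 hr = 50400 s
Diffusion length = 2*sqrt(D*t)
= 2*sqrt(3.8028e-11 * 50400)
= 2.769e-03 m


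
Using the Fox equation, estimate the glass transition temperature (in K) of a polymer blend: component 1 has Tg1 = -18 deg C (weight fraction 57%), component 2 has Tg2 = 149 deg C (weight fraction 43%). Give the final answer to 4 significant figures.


1/Tg = w1/Tg1 + w2/Tg2 (in Kelvin)
Tg1 = 255.15 K, Tg2 = 422.15 K
1/Tg = 0.57/255.15 + 0.43/422.15
Tg = 307.4 K


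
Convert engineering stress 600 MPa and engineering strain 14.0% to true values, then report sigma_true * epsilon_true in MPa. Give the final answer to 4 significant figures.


sigma_true = sigma_eng * (1 + epsilon_eng)
sigma_true = 600 * (1 + 0.14) = 684 MPa
epsilon_true = ln(1 + epsilon_eng)
epsilon_true = ln(1 + 0.14) = 0.131028
sigma_true * epsilon_true = 684 * 0.131028 = 89.62 MPa


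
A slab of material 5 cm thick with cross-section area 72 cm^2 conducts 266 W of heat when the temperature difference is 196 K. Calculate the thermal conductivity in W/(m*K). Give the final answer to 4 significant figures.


k = Q*L / (A*dT)
L = 0.05 m, A = 7.2e-03 m^2
k = 266 * 0.05 / (7.2e-03 * 196)
k = 9.425 W/(m*K)


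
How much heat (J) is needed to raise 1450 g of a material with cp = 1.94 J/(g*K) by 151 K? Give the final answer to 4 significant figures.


Q = m * cp * dT
Q = 1450 * 1.94 * 151
Q = 424800 J


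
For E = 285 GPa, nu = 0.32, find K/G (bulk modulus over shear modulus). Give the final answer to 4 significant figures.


G = E / (2*(1+nu))
G = 285 / (2*(1+0.32)) = 107.955 GPa
K = E / (3*(1-2*nu))
K = 285 / (3*(1-2*0.32)) = 263.889 GPa
K/G = 263.889 / 107.955 = 2.444


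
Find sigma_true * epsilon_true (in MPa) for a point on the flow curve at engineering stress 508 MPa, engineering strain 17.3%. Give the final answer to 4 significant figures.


sigma_true = sigma_eng * (1 + epsilon_eng)
sigma_true = 508 * (1 + 0.173) = 595.884 MPa
epsilon_true = ln(1 + epsilon_eng)
epsilon_true = ln(1 + 0.173) = 0.159565
sigma_true * epsilon_true = 595.884 * 0.159565 = 95.08 MPa


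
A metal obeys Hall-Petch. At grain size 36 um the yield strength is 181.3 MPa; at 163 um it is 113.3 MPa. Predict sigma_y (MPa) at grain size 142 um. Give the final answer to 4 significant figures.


sigma_y = sigma0 + k / sqrt(d)
1/sqrt(d1) = 1/sqrt(3.6e-05) = 166.667;  1/sqrt(d2) = 78.326
k = (sigma1 - sigma2) / (1/sqrt(d1) - 1/sqrt(d2)) = (181.3 - 113.3) / (166.667 - 78.326) = 0.769748 MPa*m^0.5
sigma0 = sigma1 - k/sqrt(d1) = 181.3 - 0.769748*166.667 = 53.0087 MPa
sigma_y(d3) = 53.0087 + 0.769748 / sqrt(1.42e-04) = 117.6 MPa


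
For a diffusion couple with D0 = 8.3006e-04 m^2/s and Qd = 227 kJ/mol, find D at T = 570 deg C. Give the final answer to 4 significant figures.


D = D0 * exp(-Qd / (R*T))
T = 843.15 K
D = 8.3006e-04 * exp(-227e3 / (8.314 * 843.15))
D = 7.17e-18 m^2/s


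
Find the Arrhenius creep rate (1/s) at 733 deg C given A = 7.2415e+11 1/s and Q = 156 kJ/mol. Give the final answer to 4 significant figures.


rate = A * exp(-Q / (R*T))
T = 733 + 273.15 = 1006.15 K
rate = 7.2415e+11 * exp(-156e3 / (8.314 * 1006.15))
rate = 5764 1/s


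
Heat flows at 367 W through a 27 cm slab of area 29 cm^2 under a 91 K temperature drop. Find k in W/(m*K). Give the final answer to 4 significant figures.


k = Q*L / (A*dT)
L = 0.27 m, A = 2.9e-03 m^2
k = 367 * 0.27 / (2.9e-03 * 91)
k = 375.5 W/(m*K)


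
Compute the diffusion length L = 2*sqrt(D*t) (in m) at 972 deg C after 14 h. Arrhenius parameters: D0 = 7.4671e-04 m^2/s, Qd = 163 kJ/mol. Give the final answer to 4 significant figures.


Step 1: D = D0 * exp(-Qd/(R*T))
T = 1245.15 K
D = 7.4671e-04 * exp(-163e3 / (8.314 * 1245.15)) = 1.08387e-10 m^2/s
Step 2: L = 2*sqrt(D*t)
t = 14 h = 50400 s
L = 2*sqrt(1.08387e-10 * 50400) = 4.674e-03 m


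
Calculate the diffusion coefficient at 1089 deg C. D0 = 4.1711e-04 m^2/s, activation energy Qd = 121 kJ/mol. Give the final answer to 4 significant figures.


D = D0 * exp(-Qd / (R*T))
T = 1362.15 K
D = 4.1711e-04 * exp(-121e3 / (8.314 * 1362.15))
D = 9.552e-09 m^2/s


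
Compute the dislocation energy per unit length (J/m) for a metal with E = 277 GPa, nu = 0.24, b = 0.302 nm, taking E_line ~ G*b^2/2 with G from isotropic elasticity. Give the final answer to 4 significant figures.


Step 1: G = E / (2*(1+nu))
G = 277 / (2*(1+0.24)) = 111.694 GPa = 1.11694e+11 Pa
Step 2: E_line = G*b^2/2
b = 0.302 nm = 3.02e-10 m
E_line = 0.5 * 1.11694e+11 * (3.02e-10)^2 = 5.093e-09 J/m


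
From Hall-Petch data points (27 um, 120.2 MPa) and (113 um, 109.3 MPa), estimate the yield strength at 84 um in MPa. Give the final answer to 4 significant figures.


sigma_y = sigma0 + k / sqrt(d)
1/sqrt(d1) = 1/sqrt(2.7e-05) = 192.45;  1/sqrt(d2) = 94.0721
k = (sigma1 - sigma2) / (1/sqrt(d1) - 1/sqrt(d2)) = (120.2 - 109.3) / (192.45 - 94.0721) = 0.110797 MPa*m^0.5
sigma0 = sigma1 - k/sqrt(d1) = 120.2 - 0.110797*192.45 = 98.8771 MPa
sigma_y(d3) = 98.8771 + 0.110797 / sqrt(8.4e-05) = 111 MPa


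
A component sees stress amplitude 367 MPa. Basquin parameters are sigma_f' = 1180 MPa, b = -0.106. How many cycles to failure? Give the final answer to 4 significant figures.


sigma_a = sigma_f' * (2*Nf)^b
2*Nf = (sigma_a / sigma_f')^(1/b)
2*Nf = (367 / 1180)^(1/-0.106)
2*Nf = 60961.6
Nf = 30480 cycles


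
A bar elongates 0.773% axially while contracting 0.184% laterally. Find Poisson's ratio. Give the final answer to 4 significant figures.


nu = -epsilon_lat / epsilon_axial
Lateral strain is contraction (negative), so using magnitudes:
nu = 0.184 / 0.773
nu = 0.238


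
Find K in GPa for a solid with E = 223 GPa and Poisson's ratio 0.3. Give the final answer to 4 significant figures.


K = E / (3*(1-2*nu))
K = 223 / (3*(1-2*0.3))
K = 185.8 GPa


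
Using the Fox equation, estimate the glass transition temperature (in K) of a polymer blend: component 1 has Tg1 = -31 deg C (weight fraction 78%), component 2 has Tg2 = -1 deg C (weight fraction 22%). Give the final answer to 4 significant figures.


1/Tg = w1/Tg1 + w2/Tg2 (in Kelvin)
Tg1 = 242.15 K, Tg2 = 272.15 K
1/Tg = 0.78/242.15 + 0.22/272.15
Tg = 248.2 K


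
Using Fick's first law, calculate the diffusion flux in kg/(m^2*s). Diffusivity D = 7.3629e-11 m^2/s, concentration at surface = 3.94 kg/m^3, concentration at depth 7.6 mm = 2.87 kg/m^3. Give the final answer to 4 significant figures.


J = -D * (dC/dx) = D * (C1 - C2) / dx
J = 7.3629e-11 * (3.94 - 2.87) / 7.6e-03
J = 1.037e-08 kg/(m^2*s)


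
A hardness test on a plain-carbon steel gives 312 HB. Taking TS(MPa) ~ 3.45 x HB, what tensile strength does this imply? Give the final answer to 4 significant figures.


TS (MPa) = 3.45 * HB
TS = 3.45 * 312
TS = 1076 MPa


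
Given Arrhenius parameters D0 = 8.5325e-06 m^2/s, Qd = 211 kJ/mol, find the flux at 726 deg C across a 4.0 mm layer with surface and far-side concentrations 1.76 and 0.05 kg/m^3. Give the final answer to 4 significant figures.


Step 1: D = D0 * exp(-Qd/(R*T))
T = 726 + 273.15 = 999.15 K
D = 8.5325e-06 * exp(-211e3 / (8.314 * 999.15)) = 7.93949e-17 m^2/s
Step 2: J = D * (C1 - C2) / dx
J = 7.93949e-17 * (1.76 - 0.05) / 4e-03
J = 3.394e-14 kg/(m^2*s)


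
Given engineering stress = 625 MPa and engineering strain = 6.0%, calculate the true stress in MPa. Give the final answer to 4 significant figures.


sigma_true = sigma_eng * (1 + epsilon_eng)
sigma_true = 625 * (1 + 0.06)
sigma_true = 662.5 MPa


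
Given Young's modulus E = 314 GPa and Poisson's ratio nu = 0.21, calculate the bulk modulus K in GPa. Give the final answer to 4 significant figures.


K = E / (3*(1-2*nu))
K = 314 / (3*(1-2*0.21))
K = 180.5 GPa


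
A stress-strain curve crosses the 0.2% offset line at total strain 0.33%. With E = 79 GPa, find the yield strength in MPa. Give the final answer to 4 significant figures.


Offset strain = 0.002
Elastic strain at yield = total_strain - offset = 3.3e-03 - 0.002 = 1.3e-03
sigma_y = E * elastic_strain = 79000 * 1.3e-03
sigma_y = 102.7 MPa


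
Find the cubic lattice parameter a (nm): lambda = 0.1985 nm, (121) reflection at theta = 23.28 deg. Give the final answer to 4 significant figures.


d = lambda / (2*sin(theta))
d = 0.1985 / (2*sin(23.28 deg))
d = 0.251123 nm
a = d * sqrt(h^2+k^2+l^2) = 0.251123 * sqrt(6)
a = 0.6151 nm


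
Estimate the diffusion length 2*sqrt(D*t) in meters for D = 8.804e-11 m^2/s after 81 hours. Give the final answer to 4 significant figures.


t = 81 hr = 291600 s
Diffusion length = 2*sqrt(D*t)
= 2*sqrt(8.804e-11 * 291600)
= 0.01013 m


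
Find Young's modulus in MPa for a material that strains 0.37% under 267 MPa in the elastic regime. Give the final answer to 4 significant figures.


E = sigma / epsilon
epsilon = 0.37% = 3.7e-03
E = 267 / 3.7e-03
E = 72160 MPa


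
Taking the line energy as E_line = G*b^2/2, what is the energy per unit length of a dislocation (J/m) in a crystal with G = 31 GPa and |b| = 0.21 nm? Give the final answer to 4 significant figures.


E = G*b^2/2
b = 0.21 nm = 2.1e-10 m
G = 31 GPa = 3.1e+10 Pa
E = 0.5 * 3.1e+10 * (2.1e-10)^2
E = 6.836e-10 J/m


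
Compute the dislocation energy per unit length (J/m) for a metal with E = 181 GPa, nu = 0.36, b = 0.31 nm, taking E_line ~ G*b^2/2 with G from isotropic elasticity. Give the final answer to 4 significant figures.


Step 1: G = E / (2*(1+nu))
G = 181 / (2*(1+0.36)) = 66.5441 GPa = 6.65441e+10 Pa
Step 2: E_line = G*b^2/2
b = 0.31 nm = 3.1e-10 m
E_line = 0.5 * 6.65441e+10 * (3.1e-10)^2 = 3.197e-09 J/m


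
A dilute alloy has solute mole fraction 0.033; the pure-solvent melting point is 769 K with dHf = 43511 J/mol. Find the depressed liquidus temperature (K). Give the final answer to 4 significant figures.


dT = R*Tm^2*x / dHf
dT = 8.314 * 769^2 * 0.033 / 43511
dT = 3.72887 K
T_new = 769 - 3.72887 = 765.3 K


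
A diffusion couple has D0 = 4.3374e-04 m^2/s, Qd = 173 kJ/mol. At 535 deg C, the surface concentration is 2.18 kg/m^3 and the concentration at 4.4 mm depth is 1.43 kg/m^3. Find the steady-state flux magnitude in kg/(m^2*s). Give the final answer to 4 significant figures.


Step 1: D = D0 * exp(-Qd/(R*T))
T = 535 + 273.15 = 808.15 K
D = 4.3374e-04 * exp(-173e3 / (8.314 * 808.15)) = 2.85102e-15 m^2/s
Step 2: J = D * (C1 - C2) / dx
J = 2.85102e-15 * (2.18 - 1.43) / 4.4e-03
J = 4.86e-13 kg/(m^2*s)


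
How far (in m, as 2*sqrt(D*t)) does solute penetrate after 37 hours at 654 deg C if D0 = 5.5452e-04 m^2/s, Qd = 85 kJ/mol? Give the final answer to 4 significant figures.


Step 1: D = D0 * exp(-Qd/(R*T))
T = 927.15 K
D = 5.5452e-04 * exp(-85e3 / (8.314 * 927.15)) = 9.01436e-09 m^2/s
Step 2: L = 2*sqrt(D*t)
t = 37 h = 133200 s
L = 2*sqrt(9.01436e-09 * 133200) = 0.0693 m


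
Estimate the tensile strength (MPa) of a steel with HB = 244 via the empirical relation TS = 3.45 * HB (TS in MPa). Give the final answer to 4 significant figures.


TS (MPa) = 3.45 * HB
TS = 3.45 * 244
TS = 841.8 MPa


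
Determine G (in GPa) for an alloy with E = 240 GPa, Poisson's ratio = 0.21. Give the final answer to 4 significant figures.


G = E / (2*(1+nu))
G = 240 / (2*(1+0.21))
G = 99.17 GPa


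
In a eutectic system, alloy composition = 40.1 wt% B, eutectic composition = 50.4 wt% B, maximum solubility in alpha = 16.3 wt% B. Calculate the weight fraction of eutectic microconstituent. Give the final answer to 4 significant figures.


f_primary = (C_e - C0) / (C_e - C_alpha_max)
f_primary = (50.4 - 40.1) / (50.4 - 16.3)
f_primary = 0.302053
f_eutectic = 1 - 0.302053 = 0.6979


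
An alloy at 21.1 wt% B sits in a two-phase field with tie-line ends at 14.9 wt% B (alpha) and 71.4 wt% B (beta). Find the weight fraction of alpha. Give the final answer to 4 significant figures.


f_alpha = (C_beta - C0) / (C_beta - C_alpha)
f_alpha = (71.4 - 21.1) / (71.4 - 14.9)
f_alpha = 0.8903


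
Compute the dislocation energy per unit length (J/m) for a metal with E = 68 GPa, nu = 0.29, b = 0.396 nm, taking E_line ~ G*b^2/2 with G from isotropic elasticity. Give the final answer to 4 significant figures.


Step 1: G = E / (2*(1+nu))
G = 68 / (2*(1+0.29)) = 26.3566 GPa = 2.63566e+10 Pa
Step 2: E_line = G*b^2/2
b = 0.396 nm = 3.96e-10 m
E_line = 0.5 * 2.63566e+10 * (3.96e-10)^2 = 2.067e-09 J/m


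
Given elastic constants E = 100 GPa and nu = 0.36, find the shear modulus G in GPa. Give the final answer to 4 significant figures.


G = E / (2*(1+nu))
G = 100 / (2*(1+0.36))
G = 36.76 GPa


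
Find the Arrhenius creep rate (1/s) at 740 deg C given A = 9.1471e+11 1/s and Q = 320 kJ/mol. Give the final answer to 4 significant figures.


rate = A * exp(-Q / (R*T))
T = 740 + 273.15 = 1013.15 K
rate = 9.1471e+11 * exp(-320e3 / (8.314 * 1013.15))
rate = 2.901e-05 1/s


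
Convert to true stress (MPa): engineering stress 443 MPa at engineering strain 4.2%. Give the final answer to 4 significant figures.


sigma_true = sigma_eng * (1 + epsilon_eng)
sigma_true = 443 * (1 + 0.042)
sigma_true = 461.6 MPa


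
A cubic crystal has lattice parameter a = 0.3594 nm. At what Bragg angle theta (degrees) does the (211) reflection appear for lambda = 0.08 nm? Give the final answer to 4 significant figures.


d = a / sqrt(h^2+k^2+l^2)
d = 0.3594 / sqrt(6) = 0.146724 nm
lambda = 2*d*sin(theta)  =>  sin(theta) = lambda / (2*d)
sin(theta) = 0.08 / (2 * 0.146724) = 0.27262
theta = 15.82 deg


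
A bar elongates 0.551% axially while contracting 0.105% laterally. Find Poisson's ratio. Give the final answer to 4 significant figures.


nu = -epsilon_lat / epsilon_axial
Lateral strain is contraction (negative), so using magnitudes:
nu = 0.105 / 0.551
nu = 0.1906


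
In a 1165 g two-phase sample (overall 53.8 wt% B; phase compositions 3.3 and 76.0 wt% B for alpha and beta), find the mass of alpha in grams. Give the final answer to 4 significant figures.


f_alpha = (C_beta - C0) / (C_beta - C_alpha)
f_alpha = (76.0 - 53.8) / (76.0 - 3.3) = 0.305365
m_alpha = f_alpha * m_total = 0.305365 * 1165 = 355.7 g


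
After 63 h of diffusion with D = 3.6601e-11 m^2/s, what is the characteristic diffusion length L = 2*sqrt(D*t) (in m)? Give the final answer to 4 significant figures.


t = 63 hr = 226800 s
Diffusion length = 2*sqrt(D*t)
= 2*sqrt(3.6601e-11 * 226800)
= 5.762e-03 m


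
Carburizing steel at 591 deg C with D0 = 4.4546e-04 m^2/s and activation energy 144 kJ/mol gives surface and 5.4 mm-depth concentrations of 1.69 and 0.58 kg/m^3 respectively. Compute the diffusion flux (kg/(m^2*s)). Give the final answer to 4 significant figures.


Step 1: D = D0 * exp(-Qd/(R*T))
T = 591 + 273.15 = 864.15 K
D = 4.4546e-04 * exp(-144e3 / (8.314 * 864.15)) = 8.79493e-13 m^2/s
Step 2: J = D * (C1 - C2) / dx
J = 8.79493e-13 * (1.69 - 0.58) / 5.4e-03
J = 1.808e-10 kg/(m^2*s)


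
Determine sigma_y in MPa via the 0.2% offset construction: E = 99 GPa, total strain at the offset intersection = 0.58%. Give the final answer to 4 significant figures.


Offset strain = 0.002
Elastic strain at yield = total_strain - offset = 5.8e-03 - 0.002 = 3.8e-03
sigma_y = E * elastic_strain = 99000 * 3.8e-03
sigma_y = 376.2 MPa


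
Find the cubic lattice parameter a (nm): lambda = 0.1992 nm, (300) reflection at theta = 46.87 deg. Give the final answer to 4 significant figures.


d = lambda / (2*sin(theta))
d = 0.1992 / (2*sin(46.87 deg))
d = 0.136475 nm
a = d * sqrt(h^2+k^2+l^2) = 0.136475 * sqrt(9)
a = 0.4094 nm


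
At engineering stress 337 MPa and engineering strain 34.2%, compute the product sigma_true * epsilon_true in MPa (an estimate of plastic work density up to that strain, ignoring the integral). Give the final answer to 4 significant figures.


sigma_true = sigma_eng * (1 + epsilon_eng)
sigma_true = 337 * (1 + 0.342) = 452.254 MPa
epsilon_true = ln(1 + epsilon_eng)
epsilon_true = ln(1 + 0.342) = 0.294161
sigma_true * epsilon_true = 452.254 * 0.294161 = 133 MPa


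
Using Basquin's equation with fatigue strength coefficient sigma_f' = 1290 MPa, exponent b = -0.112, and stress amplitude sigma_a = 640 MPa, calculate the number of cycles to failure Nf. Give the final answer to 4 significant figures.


sigma_a = sigma_f' * (2*Nf)^b
2*Nf = (sigma_a / sigma_f')^(1/b)
2*Nf = (640 / 1290)^(1/-0.112)
2*Nf = 522.329
Nf = 261.2 cycles


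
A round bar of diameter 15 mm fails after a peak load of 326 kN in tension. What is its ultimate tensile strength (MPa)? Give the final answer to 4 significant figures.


A0 = pi*(d/2)^2 = pi*(15/2)^2 = 176.715 mm^2
UTS = F_max / A0 = 326*1000 / 176.715
UTS = 1845 MPa


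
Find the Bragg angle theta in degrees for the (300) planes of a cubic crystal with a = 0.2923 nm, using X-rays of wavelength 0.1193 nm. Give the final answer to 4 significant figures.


d = a / sqrt(h^2+k^2+l^2)
d = 0.2923 / sqrt(9) = 0.0974333 nm
lambda = 2*d*sin(theta)  =>  sin(theta) = lambda / (2*d)
sin(theta) = 0.1193 / (2 * 0.0974333) = 0.612213
theta = 37.75 deg


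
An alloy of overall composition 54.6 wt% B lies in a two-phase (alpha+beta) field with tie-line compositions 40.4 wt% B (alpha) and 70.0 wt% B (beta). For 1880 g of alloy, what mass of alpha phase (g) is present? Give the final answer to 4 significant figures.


f_alpha = (C_beta - C0) / (C_beta - C_alpha)
f_alpha = (70.0 - 54.6) / (70.0 - 40.4) = 0.52027
m_alpha = f_alpha * m_total = 0.52027 * 1880 = 978.1 g


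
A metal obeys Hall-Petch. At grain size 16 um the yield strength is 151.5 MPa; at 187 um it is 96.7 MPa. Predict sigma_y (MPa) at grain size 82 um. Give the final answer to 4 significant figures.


sigma_y = sigma0 + k / sqrt(d)
1/sqrt(d1) = 1/sqrt(1.6e-05) = 250;  1/sqrt(d2) = 73.1272
k = (sigma1 - sigma2) / (1/sqrt(d1) - 1/sqrt(d2)) = (151.5 - 96.7) / (250 - 73.1272) = 0.309827 MPa*m^0.5
sigma0 = sigma1 - k/sqrt(d1) = 151.5 - 0.309827*250 = 74.0432 MPa
sigma_y(d3) = 74.0432 + 0.309827 / sqrt(8.2e-05) = 108.3 MPa


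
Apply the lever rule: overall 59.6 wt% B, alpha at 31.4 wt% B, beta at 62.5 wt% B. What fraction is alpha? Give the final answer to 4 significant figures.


f_alpha = (C_beta - C0) / (C_beta - C_alpha)
f_alpha = (62.5 - 59.6) / (62.5 - 31.4)
f_alpha = 0.09325


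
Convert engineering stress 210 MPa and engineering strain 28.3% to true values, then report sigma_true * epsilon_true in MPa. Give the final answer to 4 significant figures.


sigma_true = sigma_eng * (1 + epsilon_eng)
sigma_true = 210 * (1 + 0.283) = 269.43 MPa
epsilon_true = ln(1 + epsilon_eng)
epsilon_true = ln(1 + 0.283) = 0.249201
sigma_true * epsilon_true = 269.43 * 0.249201 = 67.14 MPa


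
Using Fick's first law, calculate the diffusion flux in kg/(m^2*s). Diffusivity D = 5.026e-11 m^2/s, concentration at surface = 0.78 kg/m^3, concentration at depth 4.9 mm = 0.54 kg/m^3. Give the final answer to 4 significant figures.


J = -D * (dC/dx) = D * (C1 - C2) / dx
J = 5.026e-11 * (0.78 - 0.54) / 4.9e-03
J = 2.462e-09 kg/(m^2*s)


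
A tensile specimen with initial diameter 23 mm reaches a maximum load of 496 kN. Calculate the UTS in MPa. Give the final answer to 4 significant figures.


A0 = pi*(d/2)^2 = pi*(23/2)^2 = 415.476 mm^2
UTS = F_max / A0 = 496*1000 / 415.476
UTS = 1194 MPa


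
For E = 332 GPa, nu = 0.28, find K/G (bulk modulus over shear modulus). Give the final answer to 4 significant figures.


G = E / (2*(1+nu))
G = 332 / (2*(1+0.28)) = 129.688 GPa
K = E / (3*(1-2*nu))
K = 332 / (3*(1-2*0.28)) = 251.515 GPa
K/G = 251.515 / 129.688 = 1.939


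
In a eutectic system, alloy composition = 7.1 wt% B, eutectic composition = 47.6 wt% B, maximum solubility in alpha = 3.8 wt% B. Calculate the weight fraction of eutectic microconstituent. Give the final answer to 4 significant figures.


f_primary = (C_e - C0) / (C_e - C_alpha_max)
f_primary = (47.6 - 7.1) / (47.6 - 3.8)
f_primary = 0.924658
f_eutectic = 1 - 0.924658 = 0.07534


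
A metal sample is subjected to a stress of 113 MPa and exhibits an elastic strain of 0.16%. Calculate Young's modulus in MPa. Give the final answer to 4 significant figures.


E = sigma / epsilon
epsilon = 0.16% = 1.6e-03
E = 113 / 1.6e-03
E = 70630 MPa


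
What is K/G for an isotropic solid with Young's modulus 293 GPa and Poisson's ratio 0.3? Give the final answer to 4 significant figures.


G = E / (2*(1+nu))
G = 293 / (2*(1+0.3)) = 112.692 GPa
K = E / (3*(1-2*nu))
K = 293 / (3*(1-2*0.3)) = 244.167 GPa
K/G = 244.167 / 112.692 = 2.167


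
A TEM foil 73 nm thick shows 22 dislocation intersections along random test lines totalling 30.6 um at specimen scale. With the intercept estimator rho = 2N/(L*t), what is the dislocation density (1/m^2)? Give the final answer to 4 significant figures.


rho = 2N / (L * t)
L = 30.6 um = 3.06e-05 m, t = 73 nm = 7.3e-08 m
rho = 2 * 22 / (3.06e-05 * 7.3e-08)
rho = 1.97e+13 1/m^2


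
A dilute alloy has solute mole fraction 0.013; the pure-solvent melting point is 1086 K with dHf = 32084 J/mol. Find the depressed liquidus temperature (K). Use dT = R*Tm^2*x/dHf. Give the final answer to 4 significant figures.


dT = R*Tm^2*x / dHf
dT = 8.314 * 1086^2 * 0.013 / 32084
dT = 3.97305 K
T_new = 1086 - 3.97305 = 1082 K


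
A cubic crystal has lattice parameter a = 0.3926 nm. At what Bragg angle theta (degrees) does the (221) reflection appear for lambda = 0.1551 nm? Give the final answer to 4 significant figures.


d = a / sqrt(h^2+k^2+l^2)
d = 0.3926 / sqrt(9) = 0.130867 nm
lambda = 2*d*sin(theta)  =>  sin(theta) = lambda / (2*d)
sin(theta) = 0.1551 / (2 * 0.130867) = 0.592588
theta = 36.34 deg


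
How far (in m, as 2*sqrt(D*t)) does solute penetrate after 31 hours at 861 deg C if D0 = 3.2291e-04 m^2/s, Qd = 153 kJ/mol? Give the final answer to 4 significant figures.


Step 1: D = D0 * exp(-Qd/(R*T))
T = 1134.15 K
D = 3.2291e-04 * exp(-153e3 / (8.314 * 1134.15)) = 2.89887e-11 m^2/s
Step 2: L = 2*sqrt(D*t)
t = 31 h = 111600 s
L = 2*sqrt(2.89887e-11 * 111600) = 3.597e-03 m


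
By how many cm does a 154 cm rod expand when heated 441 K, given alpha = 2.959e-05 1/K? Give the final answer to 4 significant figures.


dL = L0 * alpha * dT
dL = 154 * 2.959e-05 * 441
dL = 2.01 cm


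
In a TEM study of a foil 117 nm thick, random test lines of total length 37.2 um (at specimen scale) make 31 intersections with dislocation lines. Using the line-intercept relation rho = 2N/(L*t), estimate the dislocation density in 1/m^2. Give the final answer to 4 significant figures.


rho = 2N / (L * t)
L = 37.2 um = 3.72e-05 m, t = 117 nm = 1.17e-07 m
rho = 2 * 31 / (3.72e-05 * 1.17e-07)
rho = 1.425e+13 1/m^2


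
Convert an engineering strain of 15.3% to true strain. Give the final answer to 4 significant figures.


epsilon_true = ln(1 + epsilon_eng)
epsilon_true = ln(1 + 0.153)
epsilon_true = 0.1424


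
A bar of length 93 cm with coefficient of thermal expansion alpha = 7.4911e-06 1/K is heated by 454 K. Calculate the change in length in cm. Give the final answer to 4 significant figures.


dL = L0 * alpha * dT
dL = 93 * 7.4911e-06 * 454
dL = 0.3163 cm


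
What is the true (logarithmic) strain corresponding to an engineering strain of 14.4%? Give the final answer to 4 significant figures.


epsilon_true = ln(1 + epsilon_eng)
epsilon_true = ln(1 + 0.144)
epsilon_true = 0.1345


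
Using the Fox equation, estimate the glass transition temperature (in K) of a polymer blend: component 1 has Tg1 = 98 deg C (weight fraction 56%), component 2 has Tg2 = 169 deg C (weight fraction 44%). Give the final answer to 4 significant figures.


1/Tg = w1/Tg1 + w2/Tg2 (in Kelvin)
Tg1 = 371.15 K, Tg2 = 442.15 K
1/Tg = 0.56/371.15 + 0.44/442.15
Tg = 399.4 K


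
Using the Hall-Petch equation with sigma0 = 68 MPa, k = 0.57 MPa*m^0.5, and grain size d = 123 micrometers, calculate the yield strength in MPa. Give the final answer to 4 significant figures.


sigma_y = sigma0 + k / sqrt(d)
d = 123 um = 1.23e-04 m
sigma_y = 68 + 0.57 / sqrt(1.23e-04)
sigma_y = 119.4 MPa
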